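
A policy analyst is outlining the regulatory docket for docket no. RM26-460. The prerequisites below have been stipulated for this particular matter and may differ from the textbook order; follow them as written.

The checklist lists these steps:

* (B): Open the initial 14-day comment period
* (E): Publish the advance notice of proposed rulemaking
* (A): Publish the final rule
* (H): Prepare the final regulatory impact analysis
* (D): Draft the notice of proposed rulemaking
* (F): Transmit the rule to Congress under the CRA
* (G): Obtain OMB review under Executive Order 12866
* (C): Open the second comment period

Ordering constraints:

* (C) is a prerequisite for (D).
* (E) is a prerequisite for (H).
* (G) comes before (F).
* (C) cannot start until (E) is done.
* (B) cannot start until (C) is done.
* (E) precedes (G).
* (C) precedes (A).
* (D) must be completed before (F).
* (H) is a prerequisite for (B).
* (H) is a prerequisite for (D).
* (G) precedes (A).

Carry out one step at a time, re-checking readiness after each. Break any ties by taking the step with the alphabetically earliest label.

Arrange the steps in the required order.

Only (E) has no prerequisites, so it is first.
Now (C), (G) and (H) have their prerequisites met. (C) has the earlier label, so (C) next.
(G) and (H) are both available; (G) has the earlier label → (G).
Ready: (A) and (H). (A) has the earlier label → (A).
(H) is the only step now ready → (H).
Ready: (B) and (D). (B) has the earlier label → (B).
(D) is the only step now ready → (D).
That leaves (F) as the only ready step → (F).

(E), (C), (G), (A), (H), (B), (D), (F)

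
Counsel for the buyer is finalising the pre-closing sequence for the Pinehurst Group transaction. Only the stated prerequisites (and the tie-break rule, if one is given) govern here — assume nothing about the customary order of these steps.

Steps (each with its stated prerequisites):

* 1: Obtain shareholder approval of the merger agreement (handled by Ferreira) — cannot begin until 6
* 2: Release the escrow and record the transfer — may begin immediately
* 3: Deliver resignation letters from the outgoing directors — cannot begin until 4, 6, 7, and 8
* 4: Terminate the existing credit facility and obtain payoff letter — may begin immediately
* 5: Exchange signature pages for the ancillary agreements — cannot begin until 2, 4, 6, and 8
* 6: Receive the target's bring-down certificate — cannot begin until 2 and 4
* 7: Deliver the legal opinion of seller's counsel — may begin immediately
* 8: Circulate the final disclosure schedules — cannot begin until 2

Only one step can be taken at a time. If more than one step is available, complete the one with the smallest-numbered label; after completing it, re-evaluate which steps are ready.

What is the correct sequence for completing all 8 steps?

2 → 4 → 6 → 1 → 7 → 8 → 3 → 5

Nothing is required for 2, 4 and 7. 2 has the earlier label → 2 first.
4, 7 and 8 are all available; 4 has the earlier label → 4.
6 now also ready, so the ready set is {6, 7, 8}; 6 has the earlier label → 6.
1, 7 and 8 are all available; 1 has the earlier label → 1.
Ready: 7 and 8. 7 has the earlier label → 7.
Next only 8 has its prerequisites met → 8.
Now 3 and 5 have their prerequisites met. 3 has the earlier label, so 3 next.
5 needed 2, 4, 6 and 8, now all done → 5.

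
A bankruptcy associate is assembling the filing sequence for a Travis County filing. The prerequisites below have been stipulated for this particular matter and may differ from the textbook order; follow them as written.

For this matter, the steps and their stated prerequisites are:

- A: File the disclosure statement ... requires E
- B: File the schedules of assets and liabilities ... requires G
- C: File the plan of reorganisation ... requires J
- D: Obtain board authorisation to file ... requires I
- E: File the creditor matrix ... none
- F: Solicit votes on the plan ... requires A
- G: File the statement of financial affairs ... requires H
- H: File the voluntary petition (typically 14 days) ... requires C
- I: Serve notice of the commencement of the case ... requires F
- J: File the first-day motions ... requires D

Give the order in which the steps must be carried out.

Only E has no prerequisites, so it is first.
That leaves A as the only ready step → A.
That leaves F as the only ready step → F.
That leaves I as the only ready step → I.
D needed I, now all done → D.
J needed D, now all done → J.
C is the only step now ready → C.
H needed C, now all done → H.
G needed H, now all done → G.
That leaves B as the only ready step → B.

E A F I D J C H G B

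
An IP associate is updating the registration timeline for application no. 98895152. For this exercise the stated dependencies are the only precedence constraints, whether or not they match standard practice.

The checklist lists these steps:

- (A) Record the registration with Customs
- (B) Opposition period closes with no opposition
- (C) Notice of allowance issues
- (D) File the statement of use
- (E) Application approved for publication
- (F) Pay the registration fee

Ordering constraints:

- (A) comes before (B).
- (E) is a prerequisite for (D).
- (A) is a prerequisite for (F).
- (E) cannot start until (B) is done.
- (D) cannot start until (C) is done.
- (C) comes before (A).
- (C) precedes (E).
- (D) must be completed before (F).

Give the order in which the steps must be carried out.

Only (C) has no prerequisites, so it is first.
That leaves (A) as the only ready step → (A).
(B) needed (A), now all done → (B).
(E) needed (B) and (C), now all done → (E).
(D) needed (C) and (E), now all done → (D).
(F) needed (A) and (D), now all done → (F).

(C), (A), (B), (E), (D), (F)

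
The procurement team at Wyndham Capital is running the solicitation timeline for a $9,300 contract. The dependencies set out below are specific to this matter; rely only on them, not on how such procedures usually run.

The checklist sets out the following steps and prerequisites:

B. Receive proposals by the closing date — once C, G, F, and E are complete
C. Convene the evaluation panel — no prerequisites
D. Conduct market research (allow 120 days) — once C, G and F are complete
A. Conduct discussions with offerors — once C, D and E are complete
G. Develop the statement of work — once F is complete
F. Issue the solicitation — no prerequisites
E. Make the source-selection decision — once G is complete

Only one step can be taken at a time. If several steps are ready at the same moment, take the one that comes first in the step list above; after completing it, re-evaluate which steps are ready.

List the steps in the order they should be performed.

C, F, G, D, E, B, A

Nothing is required for C and F. C is listed earlier → C first.
That leaves F as the only ready step → F.
G needed F, now all done → G.
Now D and E have their prerequisites met. D is listed earlier, so D next.
E needed G, now all done → E.
Ready: B and A. B is listed earlier → B.
Next only A has its prerequisites met → A.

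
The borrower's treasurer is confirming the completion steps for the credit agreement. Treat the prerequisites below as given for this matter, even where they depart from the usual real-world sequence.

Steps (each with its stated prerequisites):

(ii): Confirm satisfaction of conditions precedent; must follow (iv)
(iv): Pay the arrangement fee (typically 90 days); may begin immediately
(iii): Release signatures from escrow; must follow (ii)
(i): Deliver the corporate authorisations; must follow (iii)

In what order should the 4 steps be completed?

(iv), (ii), (iii), (i)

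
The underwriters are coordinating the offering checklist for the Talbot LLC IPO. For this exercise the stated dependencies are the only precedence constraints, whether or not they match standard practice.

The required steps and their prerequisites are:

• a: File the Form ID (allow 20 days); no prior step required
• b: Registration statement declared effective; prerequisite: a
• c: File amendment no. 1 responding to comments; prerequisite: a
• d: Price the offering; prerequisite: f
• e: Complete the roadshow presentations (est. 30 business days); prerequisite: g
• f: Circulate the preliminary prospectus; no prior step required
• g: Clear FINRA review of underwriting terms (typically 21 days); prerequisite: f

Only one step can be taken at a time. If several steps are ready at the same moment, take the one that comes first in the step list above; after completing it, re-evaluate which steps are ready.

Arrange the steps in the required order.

Nothing is required for a and f. a is listed earlier → a first.
b and c now also ready, so the ready set is {b, c, f}; b is listed earlier → b.
Now c and f have their prerequisites met. c is listed earlier, so c next.
Next only f has its prerequisites met → f.
d and g are both available; d is listed earlier → d.
g needed f, now all done → g.
e is the only step now ready → e.

a → b → c → f → d → g → e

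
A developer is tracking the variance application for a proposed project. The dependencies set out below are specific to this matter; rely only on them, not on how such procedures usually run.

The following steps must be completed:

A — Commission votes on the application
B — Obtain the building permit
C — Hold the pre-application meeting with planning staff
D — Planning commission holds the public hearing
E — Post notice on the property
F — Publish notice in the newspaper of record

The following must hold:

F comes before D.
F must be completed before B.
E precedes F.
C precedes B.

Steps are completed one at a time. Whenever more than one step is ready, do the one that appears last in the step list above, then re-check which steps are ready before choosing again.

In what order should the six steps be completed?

E → F → D → C → B → A

Nothing is required for E, C and A. E is listed later → E first.
F, C and A are all available; F is listed later → F.
D, C and A are all available; D is listed later → D.
C and A are both available; C is listed later → C.
B and A are both available; B is listed later → B.
A is the only step now ready → A.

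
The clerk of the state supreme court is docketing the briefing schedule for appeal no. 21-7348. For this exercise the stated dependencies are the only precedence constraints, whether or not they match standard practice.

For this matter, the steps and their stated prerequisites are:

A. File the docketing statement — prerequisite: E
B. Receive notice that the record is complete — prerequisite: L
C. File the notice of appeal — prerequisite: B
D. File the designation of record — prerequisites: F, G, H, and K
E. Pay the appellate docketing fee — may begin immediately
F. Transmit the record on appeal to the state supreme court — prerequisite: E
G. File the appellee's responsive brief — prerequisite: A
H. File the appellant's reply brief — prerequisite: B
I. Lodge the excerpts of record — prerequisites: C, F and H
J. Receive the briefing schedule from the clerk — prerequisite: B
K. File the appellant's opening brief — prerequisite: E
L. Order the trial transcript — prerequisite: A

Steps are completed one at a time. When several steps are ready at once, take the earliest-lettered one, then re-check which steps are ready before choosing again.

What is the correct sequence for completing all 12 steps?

E A F G K L B C H D I J

E has no prerequisites → E first.
Ready: A, F and K. A has the earlier label → A.
Ready: F, G, K and L. F has the earlier label → F.
Now G, K and L have their prerequisites met. G has the earlier label, so G next.
Now K and L have their prerequisites met. K has the earlier label, so K next.
L needed A, now all done → L.
B needed L, now all done → B.
C, H and J are all available; C has the earlier label → C.
Ready: H and J. H has the earlier label → H.
D, I and J are all available; D has the earlier label → D.
I and J are both available; I has the earlier label → I.
Next only J has its prerequisites met → J.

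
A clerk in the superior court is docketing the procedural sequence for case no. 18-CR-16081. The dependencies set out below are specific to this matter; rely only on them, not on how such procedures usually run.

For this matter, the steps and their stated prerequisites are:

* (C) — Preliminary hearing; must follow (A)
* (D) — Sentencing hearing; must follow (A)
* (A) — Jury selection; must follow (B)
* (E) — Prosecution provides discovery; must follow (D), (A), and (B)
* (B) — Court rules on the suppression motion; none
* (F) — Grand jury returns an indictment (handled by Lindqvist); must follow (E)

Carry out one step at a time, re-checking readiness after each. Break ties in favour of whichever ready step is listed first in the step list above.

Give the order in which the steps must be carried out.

(B), (A), (C), (D), (E), (F)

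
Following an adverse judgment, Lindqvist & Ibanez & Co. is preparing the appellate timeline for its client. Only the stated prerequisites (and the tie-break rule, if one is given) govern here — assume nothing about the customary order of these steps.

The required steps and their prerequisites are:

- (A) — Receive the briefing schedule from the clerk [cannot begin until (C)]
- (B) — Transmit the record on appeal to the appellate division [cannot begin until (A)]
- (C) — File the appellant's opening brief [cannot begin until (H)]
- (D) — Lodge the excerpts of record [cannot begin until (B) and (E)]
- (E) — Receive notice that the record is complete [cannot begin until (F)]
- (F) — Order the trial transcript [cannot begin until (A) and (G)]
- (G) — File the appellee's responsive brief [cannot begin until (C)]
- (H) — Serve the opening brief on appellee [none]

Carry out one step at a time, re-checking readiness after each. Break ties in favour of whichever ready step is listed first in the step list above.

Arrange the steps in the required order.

Only (H) has no prerequisites, so it is first.
(C) needed (H), now all done → (C).
(A) and (G) are both available; (A) is listed earlier → (A).
(B) and (G) are both available; (B) is listed earlier → (B).
Next only (G) has its prerequisites met → (G).
(F) needed (A) and (G), now all done → (F).
(E) needed (F), now all done → (E).
(D) needed (B) and (E), now all done → (D).

(H), (C), (A), (B), (G), (F), (E), (D)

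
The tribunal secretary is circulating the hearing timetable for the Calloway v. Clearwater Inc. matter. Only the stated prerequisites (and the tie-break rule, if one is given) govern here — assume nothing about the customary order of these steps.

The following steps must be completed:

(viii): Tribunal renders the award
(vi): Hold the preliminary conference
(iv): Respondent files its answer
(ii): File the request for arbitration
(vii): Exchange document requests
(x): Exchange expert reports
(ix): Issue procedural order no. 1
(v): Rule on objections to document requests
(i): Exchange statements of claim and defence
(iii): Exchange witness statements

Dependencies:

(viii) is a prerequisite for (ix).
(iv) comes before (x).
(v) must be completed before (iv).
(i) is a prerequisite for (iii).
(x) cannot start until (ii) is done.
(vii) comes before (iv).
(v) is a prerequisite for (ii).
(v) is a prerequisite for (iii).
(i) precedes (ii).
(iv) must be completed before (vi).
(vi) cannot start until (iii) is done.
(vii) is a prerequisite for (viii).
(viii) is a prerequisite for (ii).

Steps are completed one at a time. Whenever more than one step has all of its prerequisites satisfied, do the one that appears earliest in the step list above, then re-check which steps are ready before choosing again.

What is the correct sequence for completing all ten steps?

(vii), (viii), (ix), (v), (iv), (i), (ii), (x), (iii), (vi)

Nothing is required for (vii), (v) and (i). (vii) is listed earlier → (vii) first.
(viii) now also ready, so the ready set is {(viii), (v), (i)}; (viii) is listed earlier → (viii).
(ix), (v) and (i) are all available; (ix) is listed earlier → (ix).
Ready: (v) and (i). (v) is listed earlier → (v).
(iv) now also ready, so the ready set is {(iv), (i)}; (iv) is listed earlier → (iv).
Next only (i) has its prerequisites met → (i).
Ready: (ii) and (iii). (ii) is listed earlier → (ii).
Now (x) and (iii) have their prerequisites met. (x) is listed earlier, so (x) next.
(iii) is the only step now ready → (iii).
Next only (vi) has its prerequisites met → (vi).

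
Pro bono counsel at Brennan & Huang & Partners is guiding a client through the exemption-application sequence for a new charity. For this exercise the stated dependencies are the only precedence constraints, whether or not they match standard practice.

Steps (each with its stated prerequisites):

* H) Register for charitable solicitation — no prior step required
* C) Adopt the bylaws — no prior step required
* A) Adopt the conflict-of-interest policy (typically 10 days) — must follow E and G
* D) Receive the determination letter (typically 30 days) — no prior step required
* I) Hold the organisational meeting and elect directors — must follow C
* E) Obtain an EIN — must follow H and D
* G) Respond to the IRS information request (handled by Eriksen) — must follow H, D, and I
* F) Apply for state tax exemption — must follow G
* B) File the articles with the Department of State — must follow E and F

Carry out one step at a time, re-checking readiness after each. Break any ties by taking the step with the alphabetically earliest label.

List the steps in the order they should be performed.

C, D and H have no prerequisites; C has the earlier label, so C is first.
I now also ready, so the ready set is {D, H, I}; D has the earlier label → D.
Ready: H and I. H has the earlier label → H.
E now also ready, so the ready set is {E, I}; E has the earlier label → E.
I is the only step now ready → I.
G needed D, H and I, now all done → G.
Ready: A and F. A has the earlier label → A.
Next only F has its prerequisites met → F.
B needed E and F, now all done → B.

C → D → H → E → I → G → A → F → B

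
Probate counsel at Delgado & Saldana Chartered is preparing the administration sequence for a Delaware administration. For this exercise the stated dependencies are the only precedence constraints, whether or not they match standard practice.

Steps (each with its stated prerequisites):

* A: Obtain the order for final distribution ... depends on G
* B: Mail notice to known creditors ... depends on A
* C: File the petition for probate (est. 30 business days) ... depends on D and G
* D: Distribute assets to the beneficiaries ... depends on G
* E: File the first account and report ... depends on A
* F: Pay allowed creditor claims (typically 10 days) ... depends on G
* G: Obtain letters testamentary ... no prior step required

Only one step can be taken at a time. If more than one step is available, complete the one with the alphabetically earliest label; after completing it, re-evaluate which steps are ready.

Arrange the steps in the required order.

G, A, B, D, C, E, F

G is the only step with nothing outstanding, so it goes first.
Ready: A, D and F. A has the earlier label → A.
Now B, D, E and F have their prerequisites met. B has the earlier label, so B next.
Now D, E and F have their prerequisites met. D has the earlier label, so D next.
C, E and F are all available; C has the earlier label → C.
Ready: E and F. E has the earlier label → E.
F needed G, now all done → F.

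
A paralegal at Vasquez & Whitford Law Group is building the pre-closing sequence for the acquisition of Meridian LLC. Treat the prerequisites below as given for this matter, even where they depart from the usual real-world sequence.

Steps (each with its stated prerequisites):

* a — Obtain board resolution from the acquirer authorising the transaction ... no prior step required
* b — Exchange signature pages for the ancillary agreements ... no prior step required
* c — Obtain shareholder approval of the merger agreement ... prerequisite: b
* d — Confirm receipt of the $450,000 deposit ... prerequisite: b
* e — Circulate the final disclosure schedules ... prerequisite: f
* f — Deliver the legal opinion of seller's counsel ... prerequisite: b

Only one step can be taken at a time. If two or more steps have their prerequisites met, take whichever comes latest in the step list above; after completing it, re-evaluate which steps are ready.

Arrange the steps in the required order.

b → f → e → d → c → a

Nothing is required for b and a. b is listed later → b first.
f, d, c and a are all available; f is listed later → f.
Now e, d, c and a have their prerequisites met. e is listed later, so e next.
Now d, c and a have their prerequisites met. d is listed later, so d next.
c and a are both available; c is listed later → c.
a is the only step now ready → a.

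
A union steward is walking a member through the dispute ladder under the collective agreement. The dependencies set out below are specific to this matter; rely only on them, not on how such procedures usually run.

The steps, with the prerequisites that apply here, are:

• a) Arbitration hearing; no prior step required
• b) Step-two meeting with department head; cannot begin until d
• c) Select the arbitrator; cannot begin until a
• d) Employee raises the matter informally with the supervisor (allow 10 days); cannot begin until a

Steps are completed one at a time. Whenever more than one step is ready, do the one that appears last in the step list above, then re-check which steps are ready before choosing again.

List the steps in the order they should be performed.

Only a has no prerequisites, so it is first.
d and c are both available; d is listed later → d.
Ready: c and b. c is listed later → c.
b is the only step now ready → b.

a, d, c, b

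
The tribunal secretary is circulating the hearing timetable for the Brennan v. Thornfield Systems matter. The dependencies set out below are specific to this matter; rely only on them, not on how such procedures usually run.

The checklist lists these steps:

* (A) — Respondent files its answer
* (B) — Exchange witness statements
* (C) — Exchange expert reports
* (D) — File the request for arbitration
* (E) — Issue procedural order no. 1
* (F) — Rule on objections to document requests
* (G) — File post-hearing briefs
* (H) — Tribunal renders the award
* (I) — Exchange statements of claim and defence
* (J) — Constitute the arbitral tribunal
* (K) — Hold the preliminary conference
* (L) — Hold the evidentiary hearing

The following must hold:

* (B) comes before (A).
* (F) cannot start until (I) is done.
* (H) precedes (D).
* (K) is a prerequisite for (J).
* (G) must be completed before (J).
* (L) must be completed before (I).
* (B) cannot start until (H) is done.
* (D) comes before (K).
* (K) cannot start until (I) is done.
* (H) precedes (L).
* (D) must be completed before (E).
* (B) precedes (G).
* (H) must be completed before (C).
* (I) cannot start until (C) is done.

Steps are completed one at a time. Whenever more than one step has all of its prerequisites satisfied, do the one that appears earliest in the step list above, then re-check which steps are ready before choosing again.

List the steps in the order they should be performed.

(H) is the only step with nothing outstanding, so it goes first.
Ready: (B), (C), (D) and (L). (B) is listed earlier → (B).
Ready: (A), (C), (D), (G) and (L). (A) is listed earlier → (A).
Ready: (C), (D), (G) and (L). (C) is listed earlier → (C).
Now (D), (G) and (L) have their prerequisites met. (D) is listed earlier, so (D) next.
Now (E), (G) and (L) have their prerequisites met. (E) is listed earlier, so (E) next.
Now (G) and (L) have their prerequisites met. (G) is listed earlier, so (G) next.
(L) needed (H), now all done → (L).
Next only (I) has its prerequisites met → (I).
Ready: (F) and (K). (F) is listed earlier → (F).
Next only (K) has its prerequisites met → (K).
(J) needed (G) and (K), now all done → (J).

(H), (B), (A), (C), (D), (E), (G), (L), (I), (F), (K), (J)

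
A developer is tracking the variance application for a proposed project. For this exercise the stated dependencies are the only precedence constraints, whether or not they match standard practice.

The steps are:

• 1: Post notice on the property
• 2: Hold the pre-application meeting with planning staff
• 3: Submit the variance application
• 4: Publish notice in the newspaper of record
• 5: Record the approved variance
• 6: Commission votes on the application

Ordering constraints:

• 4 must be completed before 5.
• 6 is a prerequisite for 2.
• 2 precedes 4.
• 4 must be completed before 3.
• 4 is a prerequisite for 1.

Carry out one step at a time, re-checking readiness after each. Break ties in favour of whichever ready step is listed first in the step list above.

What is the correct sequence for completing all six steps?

6, 2, 4, 1, 3, 5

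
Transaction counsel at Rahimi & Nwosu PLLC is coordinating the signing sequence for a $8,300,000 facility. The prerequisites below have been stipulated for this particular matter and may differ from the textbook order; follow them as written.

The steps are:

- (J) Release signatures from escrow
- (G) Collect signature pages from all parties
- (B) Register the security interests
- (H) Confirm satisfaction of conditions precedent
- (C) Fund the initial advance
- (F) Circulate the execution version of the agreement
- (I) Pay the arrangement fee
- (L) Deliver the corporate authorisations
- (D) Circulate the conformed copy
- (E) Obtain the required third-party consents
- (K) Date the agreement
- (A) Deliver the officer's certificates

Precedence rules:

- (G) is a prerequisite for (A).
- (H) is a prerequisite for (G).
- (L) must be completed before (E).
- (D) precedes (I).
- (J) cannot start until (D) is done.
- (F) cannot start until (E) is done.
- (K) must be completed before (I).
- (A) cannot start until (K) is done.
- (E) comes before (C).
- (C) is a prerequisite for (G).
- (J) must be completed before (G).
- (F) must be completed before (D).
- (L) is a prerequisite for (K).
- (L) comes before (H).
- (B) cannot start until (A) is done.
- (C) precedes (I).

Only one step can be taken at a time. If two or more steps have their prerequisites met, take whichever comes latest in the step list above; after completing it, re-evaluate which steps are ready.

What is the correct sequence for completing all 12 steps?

(L), (K), (E), (F), (D), (C), (I), (H), (J), (G), (A), (B)

Only (L) has no prerequisites, so it is first.
(K), (E) and (H) are all available; (K) is listed later → (K).
Ready: (E) and (H). (E) is listed later → (E).
(F) and (C) now also ready, so the ready set is {(F), (C), (H)}; (F) is listed later → (F).
Ready: (D), (C) and (H). (D) is listed later → (D).
(J) now also ready, so the ready set is {(C), (H), (J)}; (C) is listed later → (C).
(I) now also ready, so the ready set is {(I), (H), (J)}; (I) is listed later → (I).
Now (H) and (J) have their prerequisites met. (H) is listed later, so (H) next.
Next only (J) has its prerequisites met → (J).
That leaves (G) as the only ready step → (G).
That leaves (A) as the only ready step → (A).
Next only (B) has its prerequisites met → (B).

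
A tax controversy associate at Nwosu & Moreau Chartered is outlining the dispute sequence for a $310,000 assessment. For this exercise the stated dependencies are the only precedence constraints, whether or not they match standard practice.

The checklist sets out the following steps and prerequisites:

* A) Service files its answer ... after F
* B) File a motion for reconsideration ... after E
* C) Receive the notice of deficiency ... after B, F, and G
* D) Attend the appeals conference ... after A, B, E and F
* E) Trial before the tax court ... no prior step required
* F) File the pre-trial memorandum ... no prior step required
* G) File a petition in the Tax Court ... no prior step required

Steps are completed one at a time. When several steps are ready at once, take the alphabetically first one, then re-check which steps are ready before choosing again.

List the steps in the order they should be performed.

E, F and G have no prerequisites; E has the earlier label, so E is first.
B now also ready, so the ready set is {B, F, G}; B has the earlier label → B.
Now F and G have their prerequisites met. F has the earlier label, so F next.
Ready: A and G. A has the earlier label → A.
D now also ready, so the ready set is {D, G}; D has the earlier label → D.
That leaves G as the only ready step → G.
Next only C has its prerequisites met → C.

E, B, F, A, D, G, C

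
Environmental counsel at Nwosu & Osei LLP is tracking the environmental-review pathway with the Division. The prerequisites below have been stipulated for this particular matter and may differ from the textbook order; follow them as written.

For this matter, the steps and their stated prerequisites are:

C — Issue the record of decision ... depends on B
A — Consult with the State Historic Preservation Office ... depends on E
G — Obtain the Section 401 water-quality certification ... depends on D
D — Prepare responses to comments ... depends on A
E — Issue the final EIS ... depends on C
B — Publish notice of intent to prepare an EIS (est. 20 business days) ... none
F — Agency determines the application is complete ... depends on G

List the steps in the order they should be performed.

B has no prerequisites → B first.
C is the only step now ready → C.
E needed C, now all done → E.
Next only A has its prerequisites met → A.
D is the only step now ready → D.
G is the only step now ready → G.
That leaves F as the only ready step → F.

B, C, E, A, D, G, F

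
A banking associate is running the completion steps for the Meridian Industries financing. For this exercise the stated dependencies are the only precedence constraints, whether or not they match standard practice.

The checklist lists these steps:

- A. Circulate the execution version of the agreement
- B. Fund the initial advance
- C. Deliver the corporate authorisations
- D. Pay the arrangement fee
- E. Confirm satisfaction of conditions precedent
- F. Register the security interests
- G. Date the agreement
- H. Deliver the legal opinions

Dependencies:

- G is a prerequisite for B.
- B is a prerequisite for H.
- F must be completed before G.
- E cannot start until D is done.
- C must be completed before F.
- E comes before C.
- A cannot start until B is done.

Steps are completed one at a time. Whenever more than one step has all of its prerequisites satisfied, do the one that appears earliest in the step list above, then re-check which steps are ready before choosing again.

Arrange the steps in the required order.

Only D has no prerequisites, so it is first.
Next only E has its prerequisites met → E.
C is the only step now ready → C.
That leaves F as the only ready step → F.
G needed F, now all done → G.
That leaves B as the only ready step → B.
Ready: A and H. A is listed earlier → A.
H needed B, now all done → H.

D E C F G B A H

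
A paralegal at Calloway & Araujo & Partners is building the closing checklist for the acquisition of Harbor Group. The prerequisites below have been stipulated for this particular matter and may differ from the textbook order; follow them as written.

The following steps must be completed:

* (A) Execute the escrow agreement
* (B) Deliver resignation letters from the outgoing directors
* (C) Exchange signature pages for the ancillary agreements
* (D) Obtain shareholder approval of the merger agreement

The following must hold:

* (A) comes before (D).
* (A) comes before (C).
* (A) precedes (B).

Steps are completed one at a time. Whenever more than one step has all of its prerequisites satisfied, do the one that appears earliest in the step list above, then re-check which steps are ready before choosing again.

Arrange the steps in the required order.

(A) → (B) → (C) → (D)

Only (A) has no prerequisites, so it is first.
Now (B), (C) and (D) have their prerequisites met. (B) is listed earlier, so (B) next.
(C) and (D) are both available; (C) is listed earlier → (C).
(D) needed (A), now all done → (D).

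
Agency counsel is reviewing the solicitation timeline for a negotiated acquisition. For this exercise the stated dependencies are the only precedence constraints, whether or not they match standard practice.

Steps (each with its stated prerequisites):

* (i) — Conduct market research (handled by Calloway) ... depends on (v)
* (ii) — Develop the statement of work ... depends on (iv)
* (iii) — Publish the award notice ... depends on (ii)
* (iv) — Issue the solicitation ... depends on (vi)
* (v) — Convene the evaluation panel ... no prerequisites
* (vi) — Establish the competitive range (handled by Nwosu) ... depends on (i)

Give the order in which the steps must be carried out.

(v) → (i) → (vi) → (iv) → (ii) → (iii)

(v) is the only step with nothing outstanding, so it goes first.
(i) needed (v), now all done → (i).
(vi) needed (i), now all done → (vi).
(iv) needed (vi), now all done → (iv).
That leaves (ii) as the only ready step → (ii).
(iii) is the only step now ready → (iii).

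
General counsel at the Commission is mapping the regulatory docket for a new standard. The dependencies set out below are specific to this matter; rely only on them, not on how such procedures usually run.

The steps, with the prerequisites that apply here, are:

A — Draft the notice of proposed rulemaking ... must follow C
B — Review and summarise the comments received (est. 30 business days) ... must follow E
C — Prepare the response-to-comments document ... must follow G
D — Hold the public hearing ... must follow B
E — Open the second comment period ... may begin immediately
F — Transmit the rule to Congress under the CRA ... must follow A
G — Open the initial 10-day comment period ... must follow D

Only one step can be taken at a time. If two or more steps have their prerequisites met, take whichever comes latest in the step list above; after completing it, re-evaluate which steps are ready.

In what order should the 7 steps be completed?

Only E has no prerequisites, so it is first.
B needed E, now all done → B.
D needed B, now all done → D.
That leaves G as the only ready step → G.
C needed G, now all done → C.
A needed C, now all done → A.
That leaves F as the only ready step → F.

E, B, D, G, C, A, F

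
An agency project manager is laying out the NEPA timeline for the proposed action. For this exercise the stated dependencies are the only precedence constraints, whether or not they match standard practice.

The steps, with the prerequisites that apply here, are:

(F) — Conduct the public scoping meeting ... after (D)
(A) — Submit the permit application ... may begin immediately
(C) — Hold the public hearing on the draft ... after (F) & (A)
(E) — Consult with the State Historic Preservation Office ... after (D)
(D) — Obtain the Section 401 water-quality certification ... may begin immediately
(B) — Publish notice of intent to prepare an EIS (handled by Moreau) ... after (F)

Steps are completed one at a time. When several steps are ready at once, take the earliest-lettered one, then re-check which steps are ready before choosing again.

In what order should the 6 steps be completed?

(A) (D) (E) (F) (B) (C)

(A) and (D) have no prerequisites; (A) has the earlier label, so (A) is first.
Next only (D) has its prerequisites met → (D).
(E) and (F) are both available; (E) has the earlier label → (E).
That leaves (F) as the only ready step → (F).
(B) and (C) are both available; (B) has the earlier label → (B).
(C) is the only step now ready → (C).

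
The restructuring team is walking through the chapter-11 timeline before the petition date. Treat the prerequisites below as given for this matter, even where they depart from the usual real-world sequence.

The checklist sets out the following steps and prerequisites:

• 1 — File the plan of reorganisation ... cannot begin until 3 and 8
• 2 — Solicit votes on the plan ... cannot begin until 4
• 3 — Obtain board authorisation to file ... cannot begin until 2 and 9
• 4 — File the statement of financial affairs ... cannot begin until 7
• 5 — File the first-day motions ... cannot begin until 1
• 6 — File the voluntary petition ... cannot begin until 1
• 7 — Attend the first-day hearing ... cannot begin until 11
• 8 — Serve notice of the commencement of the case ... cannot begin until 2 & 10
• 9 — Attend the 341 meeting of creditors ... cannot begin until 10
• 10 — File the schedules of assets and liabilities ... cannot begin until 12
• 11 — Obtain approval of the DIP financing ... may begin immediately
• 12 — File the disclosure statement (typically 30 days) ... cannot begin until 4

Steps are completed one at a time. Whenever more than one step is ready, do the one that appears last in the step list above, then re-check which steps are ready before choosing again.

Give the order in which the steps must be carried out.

11 7 4 12 10 9 2 8 3 1 6 5

11 has no prerequisites → 11 first.
7 needed 11, now all done → 7.
That leaves 4 as the only ready step → 4.
Now 12 and 2 have their prerequisites met. 12 is listed later, so 12 next.
Now 10 and 2 have their prerequisites met. 10 is listed later, so 10 next.
Ready: 9 and 2. 9 is listed later → 9.
2 is the only step now ready → 2.
Ready: 8 and 3. 8 is listed later → 8.
Next only 3 has its prerequisites met → 3.
1 is the only step now ready → 1.
Ready: 6 and 5. 6 is listed later → 6.
That leaves 5 as the only ready step → 5.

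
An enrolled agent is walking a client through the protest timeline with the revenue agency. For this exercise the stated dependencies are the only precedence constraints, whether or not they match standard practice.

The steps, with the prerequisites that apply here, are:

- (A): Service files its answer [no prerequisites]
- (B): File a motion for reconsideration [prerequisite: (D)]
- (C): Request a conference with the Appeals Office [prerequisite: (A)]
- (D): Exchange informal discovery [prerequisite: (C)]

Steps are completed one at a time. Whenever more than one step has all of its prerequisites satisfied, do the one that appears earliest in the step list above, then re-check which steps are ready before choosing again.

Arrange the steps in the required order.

Only (A) has no prerequisites, so it is first.
(C) needed (A), now all done → (C).
(D) needed (C), now all done → (D).
(B) needed (D), now all done → (B).

(A), (C), (D), (B)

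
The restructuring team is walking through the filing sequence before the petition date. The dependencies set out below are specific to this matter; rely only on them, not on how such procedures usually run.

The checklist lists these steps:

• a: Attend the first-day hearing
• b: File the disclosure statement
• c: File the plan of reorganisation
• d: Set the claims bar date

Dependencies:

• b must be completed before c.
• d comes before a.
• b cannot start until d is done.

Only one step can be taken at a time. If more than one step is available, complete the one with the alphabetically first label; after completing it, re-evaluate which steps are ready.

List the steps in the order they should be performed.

d is the only step with nothing outstanding, so it goes first.
a and b are both available; a has the earlier label → a.
b needed d, now all done → b.
c is the only step now ready → c.

d a b c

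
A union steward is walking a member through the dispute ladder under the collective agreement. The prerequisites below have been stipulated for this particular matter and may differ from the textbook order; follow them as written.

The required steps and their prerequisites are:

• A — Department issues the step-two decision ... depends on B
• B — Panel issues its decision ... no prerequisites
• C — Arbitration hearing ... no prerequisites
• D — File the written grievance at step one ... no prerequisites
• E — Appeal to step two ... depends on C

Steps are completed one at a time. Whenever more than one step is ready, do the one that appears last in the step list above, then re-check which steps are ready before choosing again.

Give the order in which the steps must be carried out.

D, C and B have no prerequisites; D is listed later, so D is first.
C and B are both available; C is listed later → C.
Now E and B have their prerequisites met. E is listed later, so E next.
Next only B has its prerequisites met → B.
That leaves A as the only ready step → A.

D, C, E, B, A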